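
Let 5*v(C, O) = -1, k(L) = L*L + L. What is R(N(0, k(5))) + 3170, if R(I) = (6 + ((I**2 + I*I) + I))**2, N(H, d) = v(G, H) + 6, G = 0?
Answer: 5889779/625 ≈ 9423.6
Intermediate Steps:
k(L) = L + L**2 (k(L) = L**2 + L = L + L**2)
v(C, O) = -1/5 (v(C, O) = (1/5)*(-1) = -1/5)
N(H, d) = 29/5 (N(H, d) = -1/5 + 6 = 29/5)
R(I) = (6 + I + 2*I**2)**2 (R(I) = (6 + ((I**2 + I**2) + I))**2 = (6 + (2*I**2 + I))**2 = (6 + (I + 2*I**2))**2 = (6 + I + 2*I**2)**2)
R(N(0, k(5))) + 3170 = (6 + 29/5 + 2*(29/5)**2)**2 + 3170 = (6 + 29/5 + 2*(841/25))**2 + 3170 = (6 + 29/5 + 1682/25)**2 + 3170 = (1977/25)**2 + 3170 = 3908529/625 + 3170 = 5889779/625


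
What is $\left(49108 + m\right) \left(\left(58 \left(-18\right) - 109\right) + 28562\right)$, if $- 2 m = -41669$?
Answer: $\frac{3834107965}{2} \approx 1.9171 \cdot 10^{9}$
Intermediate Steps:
$m = \frac{41669}{2}$ ($m = \left(- \frac{1}{2}\right) \left(-41669\right) = \frac{41669}{2} \approx 20835.0$)
$\left(49108 + m\right) \left(\left(58 \left(-18\right) - 109\right) + 28562\right) = \left(49108 + \frac{41669}{2}\right) \left(\left(58 \left(-18\right) - 109\right) + 28562\right) = \frac{139885 \left(\left(-1044 - 109\right) + 28562\right)}{2} = \frac{139885 \left(-1153 + 28562\right)}{2} = \frac{139885}{2} \cdot 27409 = \frac{3834107965}{2}$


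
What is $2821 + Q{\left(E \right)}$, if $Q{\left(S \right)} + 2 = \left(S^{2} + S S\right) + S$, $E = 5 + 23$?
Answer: $4415$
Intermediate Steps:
$E = 28$
$Q{\left(S \right)} = -2 + S + 2 S^{2}$ ($Q{\left(S \right)} = -2 + \left(\left(S^{2} + S S\right) + S\right) = -2 + \left(\left(S^{2} + S^{2}\right) + S\right) = -2 + \left(2 S^{2} + S\right) = -2 + \left(S + 2 S^{2}\right) = -2 + S + 2 S^{2}$)
$2821 + Q{\left(E \right)} = 2821 + \left(-2 + 28 + 2 \cdot 28^{2}\right) = 2821 + \left(-2 + 28 + 2 \cdot 784\right) = 2821 + \left(-2 + 28 + 1568\right) = 2821 + 1594 = 4415$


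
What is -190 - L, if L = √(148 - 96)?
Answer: -190 - 2*√13 ≈ -197.21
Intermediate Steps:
L = 2*√13 (L = √52 = 2*√13 ≈ 7.2111)
-190 - L = -190 - 2*√13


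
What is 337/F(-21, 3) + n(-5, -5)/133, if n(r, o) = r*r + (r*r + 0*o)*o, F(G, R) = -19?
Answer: -2459/133 ≈ -18.489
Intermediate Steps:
n(r, o) = r² + o*r² (n(r, o) = r² + (r² + 0)*o = r² + r²*o = r² + o*r²)
337/F(-21, 3) + n(-5, -5)/133 = 337/(-19) + ((-5)²*(1 - 5))/133 = 337*(-1/19) + (25*(-4))*(1/133) = -337/19 - 100*1/133 = -337/19 - 100/133 = -2459/133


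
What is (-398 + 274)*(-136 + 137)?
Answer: -124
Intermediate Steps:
(-398 + 274)*(-136 + 137) = -124*1 = -124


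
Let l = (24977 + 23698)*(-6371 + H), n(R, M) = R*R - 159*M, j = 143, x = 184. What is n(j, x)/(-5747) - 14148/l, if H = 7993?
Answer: 115873137899/75621755825 ≈ 1.5323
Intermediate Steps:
n(R, M) = R**2 - 159*M
l = 78950850 (l = (24977 + 23698)*(-6371 + 7993) = 48675*1622 = 78950850)
n(j, x)/(-5747) - 14148/l = (143**2 - 159*184)/(-5747) - 14148/78950850 = (20449 - 29256)*(-1/5747) - 14148*1/78950850 = -8807*(-1/5747) - 2358/13158475 = 8807/5747 - 2358/13158475 = 115873137899/75621755825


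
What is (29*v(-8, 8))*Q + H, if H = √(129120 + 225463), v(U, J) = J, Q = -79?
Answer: -18328 + √354583 ≈ -17733.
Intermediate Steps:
H = √354583 ≈ 595.47
(29*v(-8, 8))*Q + H = (29*8)*(-79) + √354583 = 232*(-79) + √354583 = -18328 + √354583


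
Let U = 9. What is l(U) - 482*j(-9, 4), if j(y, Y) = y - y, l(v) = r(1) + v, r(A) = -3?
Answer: 6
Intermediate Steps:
l(v) = -3 + v
j(y, Y) = 0
l(U) - 482*j(-9, 4) = (-3 + 9) - 482*0 = 6 + 0 = 6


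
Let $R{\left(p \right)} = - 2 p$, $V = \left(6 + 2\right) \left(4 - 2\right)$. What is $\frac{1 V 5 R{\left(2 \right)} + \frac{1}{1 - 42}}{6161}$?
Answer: $- \frac{13121}{252601} \approx -0.051944$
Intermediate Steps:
$V = 16$ ($V = 8 \cdot 2 = 16$)
$\frac{1 V 5 R{\left(2 \right)} + \frac{1}{1 - 42}}{6161} = \frac{1 \cdot 16 \cdot 5 \left(\left(-2\right) 2\right) + \frac{1}{1 - 42}}{6161} = \left(16 \cdot 5 \left(-4\right) + \frac{1}{-41}\right) \frac{1}{6161} = \left(80 \left(-4\right) - \frac{1}{41}\right) \frac{1}{6161} = \left(-320 - \frac{1}{41}\right) \frac{1}{6161} = \left(- \frac{13121}{41}\right) \frac{1}{6161} = - \frac{13121}{252601}$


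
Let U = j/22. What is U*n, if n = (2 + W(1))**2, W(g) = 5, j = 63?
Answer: 3087/22 ≈ 140.32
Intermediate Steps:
n = 49 (n = (2 + 5)**2 = 7**2 = 49)
U = 63/22 ≈ 2.8636
U*n = (63/22)*49 = 3087/22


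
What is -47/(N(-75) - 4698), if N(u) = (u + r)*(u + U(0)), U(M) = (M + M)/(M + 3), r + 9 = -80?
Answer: -47/7602 ≈ -0.0061826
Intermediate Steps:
r = -89 (r = -9 - 80 = -89)
U(M) = 2*M/(3 + M) (U(M) = (2*M)/(3 + M) = 2*M/(3 + M))
N(u) = u*(-89 + u) (N(u) = (u - 89)*(u + 2*0/(3 + 0)) = (-89 + u)*(u + 2*0/3) = (-89 + u)*(u + 2*0*(⅓)) = (-89 + u)*(u + 0) = (-89 + u)*u = u*(-89 + u))
-47/(N(-75) - 4698) = -47/(-75*(-89 - 75) - 4698) = -47/(-75*(-164) - 4698) = -47/(12300 - 4698) = -47/7602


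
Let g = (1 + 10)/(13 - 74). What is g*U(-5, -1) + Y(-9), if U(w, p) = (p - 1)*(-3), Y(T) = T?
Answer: -615/61 ≈ -10.082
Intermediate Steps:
U(w, p) = 3 - 3*p (U(w, p) = (-1 + p)*(-3) = 3 - 3*p)
g = -11/61 (g = 11/(-61) = 11*(-1/61) = -11/61 ≈ -0.18033)
g*U(-5, -1) + Y(-9) = -11*(3 - 3*(-1))/61 - 9 = -11*(3 + 3)/61 - 9 = -11/61*6 - 9 = -66/61 - 9 = -615/61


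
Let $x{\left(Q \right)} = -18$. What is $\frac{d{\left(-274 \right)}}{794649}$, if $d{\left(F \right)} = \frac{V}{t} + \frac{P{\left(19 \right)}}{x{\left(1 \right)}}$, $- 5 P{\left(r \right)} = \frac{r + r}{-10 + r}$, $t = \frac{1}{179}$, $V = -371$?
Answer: $- \frac{26895626}{321832845} \approx -0.08357$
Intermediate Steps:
$t = \frac{1}{179} \approx 0.0055866$
$P{\left(r \right)} = - \frac{2 r}{5 \left(-10 + r\right)}$ ($P{\left(r \right)} = - \frac{\left(r + r\right) \frac{1}{-10 + r}}{5} = - \frac{2 r \frac{1}{-10 + r}}{5} = - \frac{2 r}{5 \left(-10 + r\right)}$)
$d{\left(F \right)} = - \frac{26895626}{405}$ ($d{\left(F \right)} = - 371 \frac{1}{\frac{1}{179}} + \frac{\left(-2\right) 19 \frac{1}{-50 + 5 \cdot 19}}{-18} = \left(-371\right) 179 + \left(-2\right) 19 \frac{1}{-50 + 95} \left(- \frac{1}{18}\right) = -66409 + \left(-2\right) 19 \cdot \frac{1}{45} \left(- \frac{1}{18}\right) = -66409 - - \frac{19}{405} = -66409 + \frac{19}{405} = - \frac{26895626}{405}$)
$\frac{d{\left(-274 \right)}}{794649} = - \frac{26895626}{405 \cdot 794649} = \left(- \frac{26895626}{405}\right) \frac{1}{794649} = - \frac{26895626}{321832845}$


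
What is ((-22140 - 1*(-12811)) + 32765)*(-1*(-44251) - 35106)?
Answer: 214322220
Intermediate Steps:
((-22140 - 1*(-12811)) + 32765)*(-1*(-44251) - 35106) = ((-22140 + 12811) + 32765)*(44251 - 35106) = (-9329 + 32765)*9145 = 23436*9145 = 214322220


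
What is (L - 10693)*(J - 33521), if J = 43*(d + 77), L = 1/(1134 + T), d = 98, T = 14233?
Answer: 4271645302680/15367 ≈ 2.7798e+8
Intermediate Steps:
L = 1/15367 (L = 1/(1134 + 14233) = 1/15367 ≈ 6.5075e-5)
J = 7525 (J = 43*(98 + 77) = 43*175 = 7525)
(L - 10693)*(J - 33521) = (1/15367 - 10693)*(7525 - 33521) = -164319330/15367*(-25996) = 4271645302680/15367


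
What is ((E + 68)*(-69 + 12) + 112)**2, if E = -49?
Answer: 942841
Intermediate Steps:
((E + 68)*(-69 + 12) + 112)**2 = ((-49 + 68)*(-69 + 12) + 112)**2 = (19*(-57) + 112)**2 = (-1083 + 112)**2 = (-971)**2 = 942841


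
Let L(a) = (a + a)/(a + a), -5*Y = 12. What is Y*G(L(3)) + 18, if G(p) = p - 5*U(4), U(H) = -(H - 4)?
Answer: 78/5 ≈ 15.600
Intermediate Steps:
Y = -12/5 (Y = -⅕*12 = -12/5 ≈ -2.4000)
L(a) = 1 (L(a) = (2*a)/((2*a)) = (2*a)*(1/(2*a)) = 1)
U(H) = 4 - H (U(H) = -(-4 + H) = 4 - H)
G(p) = p (G(p) = p - 5*(4 - 1*4) = p - 5*(4 - 4) = p - 5*0 = p + 0 = p)
Y*G(L(3)) + 18 = -12/5*1 + 18 = -12/5 + 18 = 78/5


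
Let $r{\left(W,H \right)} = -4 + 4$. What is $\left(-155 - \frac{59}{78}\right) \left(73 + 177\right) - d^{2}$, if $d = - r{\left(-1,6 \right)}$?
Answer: $- \frac{1518625}{39} \approx -38939.0$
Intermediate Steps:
$r{\left(W,H \right)} = 0$
$d = 0$ ($d = \left(-1\right) 0 = 0$)
$\left(-155 - \frac{59}{78}\right) \left(73 + 177\right) - d^{2} = \left(-155 - \frac{59}{78}\right) \left(73 + 177\right) - 0^{2} = \left(-155 - \frac{59}{78}\right) 250 - 0 = \left(-155 - \frac{59}{78}\right) 250 + 0 = \left(- \frac{12149}{78}\right) 250 + 0 = - \frac{1518625}{39} + 0 = - \frac{1518625}{39}$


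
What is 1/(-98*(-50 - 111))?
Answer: 1/15778 ≈ 6.3379e-5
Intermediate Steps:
1/(-98*(-50 - 111)) = 1/(-98*(-161)) = 1/15778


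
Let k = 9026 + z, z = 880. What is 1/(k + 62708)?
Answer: 1/72614 ≈ 1.3771e-5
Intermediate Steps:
k = 9906 (k = 9026 + 880 = 9906)
1/(k + 62708) = 1/(9906 + 62708) = 1/72614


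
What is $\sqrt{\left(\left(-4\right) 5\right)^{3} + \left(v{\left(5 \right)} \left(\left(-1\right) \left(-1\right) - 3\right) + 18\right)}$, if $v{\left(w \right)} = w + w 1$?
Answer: $i \sqrt{8002} \approx 89.454 i$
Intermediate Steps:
$v{\left(w \right)} = 2 w$ ($v{\left(w \right)} = w + w = 2 w$)
$\sqrt{\left(\left(-4\right) 5\right)^{3} + \left(v{\left(5 \right)} \left(\left(-1\right) \left(-1\right) - 3\right) + 18\right)} = \sqrt{\left(\left(-4\right) 5\right)^{3} + \left(2 \cdot 5 \left(\left(-1\right) \left(-1\right) - 3\right) + 18\right)} = \sqrt{\left(-20\right)^{3} + \left(10 \left(1 - 3\right) + 18\right)} = \sqrt{-8000 + \left(10 \left(-2\right) + 18\right)} = \sqrt{-8000 + \left(-20 + 18\right)} = \sqrt{-8000 - 2} = \sqrt{-8002} = i \sqrt{8002}$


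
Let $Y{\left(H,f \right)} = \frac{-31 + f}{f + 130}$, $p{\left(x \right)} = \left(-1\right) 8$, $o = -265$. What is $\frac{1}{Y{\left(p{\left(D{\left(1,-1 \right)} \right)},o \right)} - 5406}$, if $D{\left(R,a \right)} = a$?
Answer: $- \frac{135}{729514} \approx -0.00018505$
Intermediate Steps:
$p{\left(x \right)} = -8$
$Y{\left(H,f \right)} = \frac{-31 + f}{130 + f}$
$\frac{1}{Y{\left(p{\left(D{\left(1,-1 \right)} \right)},o \right)} - 5406} = \frac{1}{\frac{-31 - 265}{130 - 265} - 5406} = \frac{1}{\frac{1}{-135} \left(-296\right) - 5406} = \frac{1}{\left(- \frac{1}{135}\right) \left(-296\right) - 5406} = \frac{1}{\frac{296}{135} - 5406} = \frac{1}{- \frac{729514}{135}} = - \frac{135}{729514}$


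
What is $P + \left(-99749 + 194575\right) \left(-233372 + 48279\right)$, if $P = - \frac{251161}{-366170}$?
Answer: $- \frac{6426879924035899}{366170} \approx -1.7552 \cdot 10^{10}$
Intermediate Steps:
$P = \frac{251161}{366170}$ ($P = \left(-251161\right) \left(- \frac{1}{366170}\right) = \frac{251161}{366170} \approx 0.68591$)
$P + \left(-99749 + 194575\right) \left(-233372 + 48279\right) = \frac{251161}{366170} + \left(-99749 + 194575\right) \left(-233372 + 48279\right) = \frac{251161}{366170} + 94826 \left(-185093\right) = \frac{251161}{366170} - 17551628818 = - \frac{6426879924035899}{366170}$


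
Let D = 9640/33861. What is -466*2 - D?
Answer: -31568092/33861 ≈ -932.29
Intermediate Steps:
D = 9640/33861 (D = 9640*(1/33861) = 9640/33861 ≈ 0.28469)
-466*2 - D = -466*2 - 1*9640/33861 = -932 - 9640/33861 = -31568092/33861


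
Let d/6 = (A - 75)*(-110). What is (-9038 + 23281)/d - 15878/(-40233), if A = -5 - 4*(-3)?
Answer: 142849251/200628560 ≈ 0.71201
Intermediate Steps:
A = 7 (A = -5 + 12 = 7)
d = 44880 (d = 6*((7 - 75)*(-110)) = 6*(-68*(-110)) = 6*7480 = 44880)
(-9038 + 23281)/d - 15878/(-40233) = (-9038 + 23281)/44880 - 15878/(-40233) = 14243*(1/44880) - 15878*(-1/40233) = 14243/44880 + 15878/40233 = 142849251/200628560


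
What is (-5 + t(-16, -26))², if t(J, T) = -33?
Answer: 1444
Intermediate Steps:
(-5 + t(-16, -26))² = (-5 - 33)² = (-38)² = 1444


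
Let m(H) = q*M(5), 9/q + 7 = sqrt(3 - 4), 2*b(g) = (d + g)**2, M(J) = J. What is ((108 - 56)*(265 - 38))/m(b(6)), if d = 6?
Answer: -82628/45 + 11804*I/45 ≈ -1836.2 + 262.31*I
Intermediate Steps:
b(g) = (6 + g)**2/2
q = 9*(-7 - I)/50 (q = 9/(-7 + sqrt(3 - 4)) = 9/(-7 + sqrt(-1)) = 9/(-7 + I) = 9*((-7 - I)/50) = 9*(-7 - I)/50 ≈ -1.26 - 0.18*I)
m(H) = -63/10 - 9*I/10 (m(H) = (-63/50 - 9*I/50)*5 = -63/10 - 9*I/10)
((108 - 56)*(265 - 38))/m(b(6)) = ((108 - 56)*(265 - 38))/(-63/10 - 9*I/10) = (52*227)*(2*(-63/10 + 9*I/10)/81) = 11804*(2*(-63/10 + 9*I/10)/81) = 23608*(-63/10 + 9*I/10)/81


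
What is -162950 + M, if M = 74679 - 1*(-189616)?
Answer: 101345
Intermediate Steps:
M = 264295 (M = 74679 + 189616 = 264295)
-162950 + M = -162950 + 264295 = 101345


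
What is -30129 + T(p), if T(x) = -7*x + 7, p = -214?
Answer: -28624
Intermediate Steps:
T(x) = 7 - 7*x
-30129 + T(p) = -30129 + (7 - 7*(-214)) = -30129 + (7 + 1498) = -30129 + 1505 = -28624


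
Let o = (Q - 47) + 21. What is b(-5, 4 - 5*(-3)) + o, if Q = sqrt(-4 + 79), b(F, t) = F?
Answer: -31 + 5*sqrt(3) ≈ -22.340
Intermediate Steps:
Q = 5*sqrt(3) (Q = sqrt(75) = 5*sqrt(3) ≈ 8.6602)
o = -26 + 5*sqrt(3) (o = (5*sqrt(3) - 47) + 21 = (-47 + 5*sqrt(3)) + 21 = -26 + 5*sqrt(3) ≈ -17.340)
b(-5, 4 - 5*(-3)) + o = -5 + (-26 + 5*sqrt(3)) = -31 + 5*sqrt(3)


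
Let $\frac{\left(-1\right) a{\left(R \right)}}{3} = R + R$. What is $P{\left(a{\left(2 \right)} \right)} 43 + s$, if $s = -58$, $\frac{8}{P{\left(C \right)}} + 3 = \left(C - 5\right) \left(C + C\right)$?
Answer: $- \frac{23146}{405} \approx -57.151$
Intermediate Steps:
$a{\left(R \right)} = - 6 R$ ($a{\left(R \right)} = - 3 \left(R + R\right) = - 3 \cdot 2 R = - 6 R$)
$P{\left(C \right)} = \frac{8}{-3 + 2 C \left(-5 + C\right)}$ ($P{\left(C \right)} = \frac{8}{-3 + \left(C - 5\right) \left(C + C\right)} = \frac{8}{-3 + \left(-5 + C\right) 2 C} = \frac{8}{-3 + 2 C \left(-5 + C\right)}$)
$P{\left(a{\left(2 \right)} \right)} 43 + s = \frac{8}{-3 - 10 \left(\left(-6\right) 2\right) + 2 \left(\left(-6\right) 2\right)^{2}} \cdot 43 - 58 = \frac{8}{-3 - -120 + 2 \left(-12\right)^{2}} \cdot 43 - 58 = \frac{8}{-3 + 120 + 2 \cdot 144} \cdot 43 - 58 = \frac{8}{-3 + 120 + 288} \cdot 43 - 58 = \frac{8}{405} \cdot 43 - 58 = \frac{344}{405} - 58 = - \frac{23146}{405}$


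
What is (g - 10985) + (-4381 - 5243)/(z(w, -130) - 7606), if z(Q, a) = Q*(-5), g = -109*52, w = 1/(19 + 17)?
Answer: -4559594649/273821 ≈ -16652.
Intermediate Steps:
w = 1/36 ≈ 0.027778
g = -5668
z(Q, a) = -5*Q
(g - 10985) + (-4381 - 5243)/(z(w, -130) - 7606) = (-5668 - 10985) + (-4381 - 5243)/(-5*1/36 - 7606) = -16653 - 9624/(-5/36 - 7606) = -16653 - 9624/(-273821/36) = -16653 - 9624*(-36/273821) = -16653 + 346464/273821 = -4559594649/273821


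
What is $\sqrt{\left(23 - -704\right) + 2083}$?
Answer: $\sqrt{2810} \approx 53.009$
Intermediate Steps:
$\sqrt{\left(23 - -704\right) + 2083} = \sqrt{\left(23 + 704\right) + 2083} = \sqrt{727 + 2083} = \sqrt{2810}$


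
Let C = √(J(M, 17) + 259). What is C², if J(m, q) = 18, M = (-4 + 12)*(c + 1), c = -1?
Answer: 277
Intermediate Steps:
M = 0 (M = (-4 + 12)*(-1 + 1) = 8*0 = 0)
C = √277 (C = √(18 + 259) = √277 ≈ 16.643)
C² = (√277)² = 277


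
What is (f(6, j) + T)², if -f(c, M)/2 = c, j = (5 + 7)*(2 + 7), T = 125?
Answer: 12769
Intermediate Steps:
j = 108 (j = 12*9 = 108)
f(c, M) = -2*c
(f(6, j) + T)² = (-2*6 + 125)² = (-12 + 125)² = 113² = 12769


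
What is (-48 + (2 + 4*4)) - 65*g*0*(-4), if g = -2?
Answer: -30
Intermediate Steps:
(-48 + (2 + 4*4)) - 65*g*0*(-4) = (-48 + (2 + 4*4)) - 65*(-2*0)*(-4) = (-48 + (2 + 16)) - 0*(-4) = (-48 + 18) - 65*0 = -30 + 0 = -30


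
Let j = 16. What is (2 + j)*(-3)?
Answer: -54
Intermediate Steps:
(2 + j)*(-3) = (2 + 16)*(-3) = 18*(-3) = -54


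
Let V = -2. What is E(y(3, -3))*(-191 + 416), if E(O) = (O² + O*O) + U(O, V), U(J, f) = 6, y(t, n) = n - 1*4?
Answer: 23400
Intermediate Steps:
y(t, n) = -4 + n (y(t, n) = n - 4 = -4 + n)
E(O) = 6 + 2*O² (E(O) = (O² + O*O) + 6 = (O² + O²) + 6 = 2*O² + 6 = 6 + 2*O²)
E(y(3, -3))*(-191 + 416) = (6 + 2*(-4 - 3)²)*(-191 + 416) = (6 + 2*(-7)²)*225 = (6 + 2*49)*225 = (6 + 98)*225 = 104*225 = 23400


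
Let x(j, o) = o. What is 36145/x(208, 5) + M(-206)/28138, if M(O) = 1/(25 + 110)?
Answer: 27460296271/3798630 ≈ 7229.0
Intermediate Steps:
M(O) = 1/135
36145/x(208, 5) + M(-206)/28138 = 36145/5 + (1/135)/28138 = 36145*(⅕) + (1/135)*(1/28138) = 7229 + 1/3798630 = 27460296271/3798630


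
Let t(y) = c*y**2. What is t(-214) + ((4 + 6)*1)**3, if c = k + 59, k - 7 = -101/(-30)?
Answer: 47665738/15 ≈ 3.1777e+6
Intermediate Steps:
k = 311/30 (k = 7 - 101/(-30) = 7 - 101*(-1/30) = 7 + 101/30 = 311/30 ≈ 10.367)
c = 2081/30 (c = 311/30 + 59 = 2081/30 ≈ 69.367)
t(y) = 2081*y**2/30
t(-214) + ((4 + 6)*1)**3 = (2081/30)*(-214)**2 + ((4 + 6)*1)**3 = (2081/30)*45796 + (10*1)**3 = 47650738/15 + 10**3 = 47650738/15 + 1000 = 47665738/15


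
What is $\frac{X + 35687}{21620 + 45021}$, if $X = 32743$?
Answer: $\frac{68430}{66641} \approx 1.0268$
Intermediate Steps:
$\frac{X + 35687}{21620 + 45021} = \frac{32743 + 35687}{21620 + 45021} = \frac{68430}{66641}$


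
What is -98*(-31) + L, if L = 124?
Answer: 3162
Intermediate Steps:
-98*(-31) + L = -98*(-31) + 124 = 3038 + 124 = 3162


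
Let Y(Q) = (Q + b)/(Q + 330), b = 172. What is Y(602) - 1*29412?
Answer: -13705605/466 ≈ -29411.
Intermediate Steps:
Y(Q) = (172 + Q)/(330 + Q) (Y(Q) = (Q + 172)/(Q + 330) = (172 + Q)/(330 + Q))
Y(602) - 1*29412 = (172 + 602)/(330 + 602) - 1*29412 = 774/932 - 29412 = (1/932)*774 - 29412 = 387/466 - 29412 = -13705605/466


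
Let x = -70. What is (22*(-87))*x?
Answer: 133980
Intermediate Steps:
(22*(-87))*x = (22*(-87))*(-70) = -1914*(-70) = 133980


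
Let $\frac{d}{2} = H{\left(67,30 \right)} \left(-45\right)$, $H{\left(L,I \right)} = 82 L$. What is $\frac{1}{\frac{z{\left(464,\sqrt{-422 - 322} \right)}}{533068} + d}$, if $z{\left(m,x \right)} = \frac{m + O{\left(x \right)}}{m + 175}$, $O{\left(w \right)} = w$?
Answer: $- \frac{231337706346562204944}{114387242279806024252380035} - \frac{85157613 i \sqrt{186}}{3546004510673986751823781085} \approx -2.0224 \cdot 10^{-6} - 3.2752 \cdot 10^{-19} i$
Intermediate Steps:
$z{\left(m,x \right)} = \frac{m + x}{175 + m}$ ($z{\left(m,x \right)} = \frac{m + x}{m + 175} = \frac{m + x}{175 + m}$)
$d = -494460$ ($d = 2 \cdot 82 \cdot 67 \left(-45\right) = 2 \cdot 5494 \left(-45\right) = 2 \left(-247230\right) = -494460$)
$\frac{1}{\frac{z{\left(464,\sqrt{-422 - 322} \right)}}{533068} + d} = \frac{1}{\frac{\frac{1}{175 + 464} \left(464 + \sqrt{-422 - 322}\right)}{533068} - 494460} = \frac{1}{\frac{464 + \sqrt{-744}}{639} \cdot \frac{1}{533068} - 494460} = \frac{1}{\frac{464 + 2 i \sqrt{186}}{639} \cdot \frac{1}{533068} - 494460} = \frac{1}{\left(\frac{464}{639} + \frac{2 i \sqrt{186}}{639}\right) \frac{1}{533068} - 494460} = \frac{1}{\left(\frac{116}{85157613} + \frac{i \sqrt{186}}{170315226}\right) - 494460} = \frac{1}{- \frac{42107033323864}{85157613} + \frac{i \sqrt{186}}{170315226}}$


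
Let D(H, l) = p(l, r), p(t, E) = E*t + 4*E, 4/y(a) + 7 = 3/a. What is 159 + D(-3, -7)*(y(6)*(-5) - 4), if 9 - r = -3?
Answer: 2499/13 ≈ 192.23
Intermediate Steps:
r = 12 (r = 9 - 1*(-3) = 9 + 3 = 12)
y(a) = 4/(-7 + 3/a)
p(t, E) = 4*E + E*t
D(H, l) = 48 + 12*l (D(H, l) = 12*(4 + l) = 48 + 12*l)
159 + D(-3, -7)*(y(6)*(-5) - 4) = 159 + (48 + 12*(-7))*(-4*6/(-3 + 7*6)*(-5) - 4) = 159 + (48 - 84)*(-4*6/(-3 + 42)*(-5) - 4) = 159 - 36*(-4*6/39*(-5) - 4) = 159 - 36*(-4*6*1/39*(-5) - 4) = 159 - 36*(-8/13*(-5) - 4) = 159 - 36*(40/13 - 4) = 159 - 36*(-12/13) = 159 + 432/13 = 2499/13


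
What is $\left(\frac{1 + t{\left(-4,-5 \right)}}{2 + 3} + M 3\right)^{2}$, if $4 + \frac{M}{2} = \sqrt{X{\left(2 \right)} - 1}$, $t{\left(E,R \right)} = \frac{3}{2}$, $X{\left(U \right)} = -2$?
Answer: $\frac{1777}{4} - 282 i \sqrt{3} \approx 444.25 - 488.44 i$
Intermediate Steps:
$t{\left(E,R \right)} = \frac{3}{2}$ ($t{\left(E,R \right)} = 3 \cdot \frac{1}{2} = \frac{3}{2}$)
$M = -8 + 2 i \sqrt{3}$ ($M = -8 + 2 \sqrt{-2 - 1} = -8 + 2 \sqrt{-3} = -8 + 2 i \sqrt{3} \approx -8.0 + 3.4641 i$)
$\left(\frac{1 + t{\left(-4,-5 \right)}}{2 + 3} + M 3\right)^{2} = \left(\frac{1 + \frac{3}{2}}{2 + 3} + \left(-8 + 2 i \sqrt{3}\right) 3\right)^{2} = \left(\frac{5}{2 \cdot 5} - \left(24 - 6 i \sqrt{3}\right)\right)^{2} = \left(\frac{5}{2} \cdot \frac{1}{5} - \left(24 - 6 i \sqrt{3}\right)\right)^{2} = \left(\frac{1}{2} - \left(24 - 6 i \sqrt{3}\right)\right)^{2} = \left(- \frac{47}{2} + 6 i \sqrt{3}\right)^{2}$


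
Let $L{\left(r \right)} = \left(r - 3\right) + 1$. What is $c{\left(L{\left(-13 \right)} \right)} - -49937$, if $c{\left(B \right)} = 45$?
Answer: $49982$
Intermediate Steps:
$L{\left(r \right)} = -2 + r$ ($L{\left(r \right)} = \left(-3 + r\right) + 1 = -2 + r$)
$c{\left(L{\left(-13 \right)} \right)} - -49937 = 45 - -49937 = 45 + 49937 = 49982$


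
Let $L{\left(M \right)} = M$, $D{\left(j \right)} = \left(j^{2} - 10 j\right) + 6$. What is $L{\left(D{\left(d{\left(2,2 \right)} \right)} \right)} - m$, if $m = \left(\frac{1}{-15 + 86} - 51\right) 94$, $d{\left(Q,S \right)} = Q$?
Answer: $\frac{339570}{71} \approx 4782.7$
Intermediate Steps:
$m = - \frac{340280}{71}$ ($m = \left(\frac{1}{71} - 51\right) 94 = \left(- \frac{3620}{71}\right) 94 = - \frac{340280}{71} \approx -4792.7$)
$D{\left(j \right)} = 6 + j^{2} - 10 j$
$L{\left(D{\left(d{\left(2,2 \right)} \right)} \right)} - m = \left(6 + 2^{2} - 20\right) - - \frac{340280}{71} = \left(6 + 4 - 20\right) + \frac{340280}{71} = -10 + \frac{340280}{71} = \frac{339570}{71}$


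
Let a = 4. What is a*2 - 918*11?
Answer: -10090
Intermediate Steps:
a*2 - 918*11 = 4*2 - 918*11 = 8 - 153*66 = 8 - 10098 = -10090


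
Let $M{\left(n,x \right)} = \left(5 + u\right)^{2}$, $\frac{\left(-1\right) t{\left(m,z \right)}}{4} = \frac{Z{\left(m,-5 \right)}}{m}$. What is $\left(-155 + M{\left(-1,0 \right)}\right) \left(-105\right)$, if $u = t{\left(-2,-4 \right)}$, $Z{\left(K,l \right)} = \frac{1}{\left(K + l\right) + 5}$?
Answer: $14595$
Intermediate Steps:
$Z{\left(K,l \right)} = \frac{1}{5 + K + l}$
$t{\left(m,z \right)} = - \frac{4}{m^{2}}$ ($t{\left(m,z \right)} = - 4 \frac{1}{\left(5 + m - 5\right) m} = - 4 \frac{1}{m m} = - \frac{4}{m^{2}}$)
$u = -1$ ($u = - \frac{4}{4} = \left(-4\right) \frac{1}{4} = -1$)
$M{\left(n,x \right)} = 16$ ($M{\left(n,x \right)} = \left(5 - 1\right)^{2} = 4^{2} = 16$)
$\left(-155 + M{\left(-1,0 \right)}\right) \left(-105\right) = \left(-155 + 16\right) \left(-105\right) = \left(-139\right) \left(-105\right) = 14595$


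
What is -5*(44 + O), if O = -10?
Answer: -170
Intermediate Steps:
-5*(44 + O) = -5*(44 - 10) = -5*34 = -170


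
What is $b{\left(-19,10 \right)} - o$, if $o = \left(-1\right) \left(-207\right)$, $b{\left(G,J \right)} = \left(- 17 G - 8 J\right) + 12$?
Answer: $48$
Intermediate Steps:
$b{\left(G,J \right)} = 12 - 17 G - 8 J$
$o = 207$
$b{\left(-19,10 \right)} - o = \left(12 - -323 - 80\right) - 207 = \left(12 + 323 - 80\right) - 207 = 255 - 207 = 48$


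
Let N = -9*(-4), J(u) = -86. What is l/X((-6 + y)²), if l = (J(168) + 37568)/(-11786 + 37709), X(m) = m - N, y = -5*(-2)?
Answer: -6247/86410 ≈ -0.072295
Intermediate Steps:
y = 10
N = 36
X(m) = -36 + m (X(m) = m - 1*36 = m - 36 = -36 + m)
l = 12494/8641 (l = (-86 + 37568)/(-11786 + 37709) = 37482/25923 = 37482*(1/25923) = 12494/8641 ≈ 1.4459)
l/X((-6 + y)²) = 12494/(8641*(-36 + (-6 + 10)²)) = 12494/(8641*(-36 + 4²)) = 12494/(8641*(-36 + 16)) = (12494/8641)/(-20) = (12494/8641)*(-1/20) = -6247/86410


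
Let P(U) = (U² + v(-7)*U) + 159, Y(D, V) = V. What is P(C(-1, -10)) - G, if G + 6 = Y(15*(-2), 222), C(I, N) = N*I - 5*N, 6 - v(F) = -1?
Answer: 3963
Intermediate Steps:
v(F) = 7 (v(F) = 6 - 1*(-1) = 6 + 1 = 7)
C(I, N) = -5*N + I*N (C(I, N) = I*N - 5*N = -5*N + I*N)
G = 216 (G = -6 + 222 = 216)
P(U) = 159 + U² + 7*U (P(U) = (U² + 7*U) + 159 = 159 + U² + 7*U)
P(C(-1, -10)) - G = (159 + (-10*(-5 - 1))² + 7*(-10*(-5 - 1))) - 1*216 = (159 + (-10*(-6))² + 7*(-10*(-6))) - 216 = (159 + 60² + 7*60) - 216 = (159 + 3600 + 420) - 216 = 4179 - 216 = 3963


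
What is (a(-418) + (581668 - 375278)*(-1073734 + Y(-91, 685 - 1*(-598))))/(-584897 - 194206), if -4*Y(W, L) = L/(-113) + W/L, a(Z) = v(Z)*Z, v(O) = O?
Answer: 2471414590351498/8688736449 ≈ 2.8444e+5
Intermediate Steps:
a(Z) = Z² (a(Z) = Z*Z = Z²)
Y(W, L) = L/452 - W/(4*L) (Y(W, L) = -(L/(-113) + W/L)/4 = -(L*(-1/113) + W/L)/4 = -(-L/113 + W/L)/4 = L/452 - W/(4*L))
(a(-418) + (581668 - 375278)*(-1073734 + Y(-91, 685 - 1*(-598))))/(-584897 - 194206) = ((-418)² + (581668 - 375278)*(-1073734 + ((685 - 1*(-598))/452 - ¼*(-91)/(685 - 1*(-598)))))/(-584897 - 194206) = (174724 + 206390*(-1073734 + ((685 + 598)/452 - ¼*(-91)/(685 + 598))))/(-779103) = (174724 + 206390*(-1073734 + ((1/452)*1283 - ¼*(-91)/1283)))*(-1/779103) = (174724 + 206390*(-1073734 + (1283/452 - ¼*(-91)*1/1283)))*(-1/779103) = (174724 + 206390*(-1073734 + (1283/452 + 91/5132)))*(-1/779103) = (174724 + 206390*(-1073734 + 414093/144979))*(-1/779103) = (174724 + 206390*(-155668467493/144979))*(-1/779103) = (174724 - 32128415005880270/144979)*(-1/779103) = -32128389674569474/144979*(-1/779103) = 2471414590351498/8688736449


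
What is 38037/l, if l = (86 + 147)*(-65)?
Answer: -38037/15145 ≈ -2.5115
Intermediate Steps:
l = -15145 (l = 233*(-65) = -15145)
38037/l = 38037/(-15145) = 38037*(-1/15145) = -38037/15145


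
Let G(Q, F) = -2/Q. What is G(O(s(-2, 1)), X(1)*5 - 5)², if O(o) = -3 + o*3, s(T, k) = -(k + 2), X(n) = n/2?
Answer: 1/36 ≈ 0.027778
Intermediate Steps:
X(n) = n/2 (X(n) = n*(½) = n/2)
s(T, k) = -2 - k (s(T, k) = -(2 + k) = -2 - k)
O(o) = -3 + 3*o
G(O(s(-2, 1)), X(1)*5 - 5)² = (-2/(-3 + 3*(-2 - 1*1)))² = (-2/(-3 + 3*(-2 - 1)))² = (-2/(-3 + 3*(-3)))² = (-2/(-3 - 9))² = (-2/(-12))² = (-2*(-1/12))² = (⅙)² = 1/36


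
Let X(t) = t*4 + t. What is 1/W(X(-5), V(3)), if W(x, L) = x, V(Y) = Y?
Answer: -1/25 ≈ -0.040000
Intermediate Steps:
X(t) = 5*t (X(t) = 4*t + t = 5*t)
1/W(X(-5), V(3)) = 1/(5*(-5)) = 1/(-25) = -1/25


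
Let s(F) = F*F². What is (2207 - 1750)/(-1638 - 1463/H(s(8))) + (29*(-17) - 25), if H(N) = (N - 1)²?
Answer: -31668154385/61102523 ≈ -518.28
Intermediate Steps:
s(F) = F³
H(N) = (-1 + N)²
(2207 - 1750)/(-1638 - 1463/H(s(8))) + (29*(-17) - 25) = (2207 - 1750)/(-1638 - 1463/(-1 + 8³)²) + (29*(-17) - 25) = 457/(-1638 - 1463/(-1 + 512)²) + (-493 - 25) = 457/(-1638 - 1463/(511²)) - 518 = 457/(-1638 - 1463/261121) - 518 = 457/(-1638 - 1463*1/261121) - 518 = 457/(-1638 - 209/37303) - 518 = 457/(-61102523/37303) - 518 = 457*(-37303/61102523) - 518 = -17047471/61102523 - 518 = -31668154385/61102523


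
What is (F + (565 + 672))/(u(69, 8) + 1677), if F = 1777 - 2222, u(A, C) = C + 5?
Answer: 396/845 ≈ 0.46864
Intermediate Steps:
u(A, C) = 5 + C
F = -445
(F + (565 + 672))/(u(69, 8) + 1677) = (-445 + (565 + 672))/((5 + 8) + 1677) = (-445 + 1237)/(13 + 1677) = 792/1690 = 792*(1/1690) = 396/845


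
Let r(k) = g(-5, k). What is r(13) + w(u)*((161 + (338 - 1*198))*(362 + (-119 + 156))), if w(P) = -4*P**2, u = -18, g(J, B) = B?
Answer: -155648291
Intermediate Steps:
r(k) = k
r(13) + w(u)*((161 + (338 - 1*198))*(362 + (-119 + 156))) = 13 + (-4*(-18)**2)*((161 + (338 - 1*198))*(362 + (-119 + 156))) = 13 + (-4*324)*((161 + (338 - 198))*(362 + 37)) = 13 - 1296*(161 + 140)*399 = 13 - 390096*399 = 13 - 1296*120099 = 13 - 155648304 = -155648291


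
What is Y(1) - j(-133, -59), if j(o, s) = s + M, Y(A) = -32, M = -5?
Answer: 32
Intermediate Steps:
j(o, s) = -5 + s (j(o, s) = s - 5 = -5 + s)
Y(1) - j(-133, -59) = -32 - (-5 - 59) = -32 - 1*(-64) = -32 + 64 = 32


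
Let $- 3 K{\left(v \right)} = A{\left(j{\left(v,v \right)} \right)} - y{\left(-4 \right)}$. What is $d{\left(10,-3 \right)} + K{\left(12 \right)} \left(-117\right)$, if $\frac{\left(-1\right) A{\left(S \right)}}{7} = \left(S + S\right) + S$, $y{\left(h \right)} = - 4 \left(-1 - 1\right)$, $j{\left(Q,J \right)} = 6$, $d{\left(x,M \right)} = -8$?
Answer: $-5234$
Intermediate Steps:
$y{\left(h \right)} = 8$ ($y{\left(h \right)} = \left(-4\right) \left(-2\right) = 8$)
$A{\left(S \right)} = - 21 S$ ($A{\left(S \right)} = - 7 \left(\left(S + S\right) + S\right) = - 7 \left(2 S + S\right) = - 7 \cdot 3 S = - 21 S$)
$K{\left(v \right)} = \frac{134}{3}$ ($K{\left(v \right)} = - \frac{\left(-21\right) 6 - 8}{3} = - \frac{-126 - 8}{3} = \left(- \frac{1}{3}\right) \left(-134\right) = \frac{134}{3}$)
$d{\left(10,-3 \right)} + K{\left(12 \right)} \left(-117\right) = -8 + \frac{134}{3} \left(-117\right) = -8 - 5226 = -5234$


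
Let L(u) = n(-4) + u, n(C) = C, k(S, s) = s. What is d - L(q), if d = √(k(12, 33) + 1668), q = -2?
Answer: 6 + 9*√21 ≈ 47.243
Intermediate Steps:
d = 9*√21 (d = √(33 + 1668) = √1701 = 9*√21 ≈ 41.243)
L(u) = -4 + u
d - L(q) = 9*√21 - (-4 - 2) = 9*√21 - 1*(-6) = 9*√21 + 6 = 6 + 9*√21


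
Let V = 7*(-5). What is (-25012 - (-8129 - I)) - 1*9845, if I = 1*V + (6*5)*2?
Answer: -26703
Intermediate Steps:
V = -35
I = 25 (I = 1*(-35) + (6*5)*2 = -35 + 30*2 = -35 + 60 = 25)
(-25012 - (-8129 - I)) - 1*9845 = (-25012 - (-8129 - 1*25)) - 1*9845 = (-25012 - (-8129 - 25)) - 9845 = (-25012 - 1*(-8154)) - 9845 = (-25012 + 8154) - 9845 = -16858 - 9845 = -26703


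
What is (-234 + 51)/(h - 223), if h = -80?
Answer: 61/101 ≈ 0.60396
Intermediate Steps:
(-234 + 51)/(h - 223) = (-234 + 51)/(-80 - 223) = -183/(-303) = -183*(-1/303) = 61/101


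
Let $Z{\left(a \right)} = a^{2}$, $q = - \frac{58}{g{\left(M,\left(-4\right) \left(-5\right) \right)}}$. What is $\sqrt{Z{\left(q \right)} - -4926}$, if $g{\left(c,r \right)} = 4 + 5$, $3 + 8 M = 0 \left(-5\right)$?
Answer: $\frac{\sqrt{402370}}{9} \approx 70.481$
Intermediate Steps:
$M = - \frac{3}{8}$ ($M = - \frac{3}{8} + \frac{0 \left(-5\right)}{8} = - \frac{3}{8} + \frac{1}{8} \cdot 0 = - \frac{3}{8} + 0 = - \frac{3}{8} \approx -0.375$)
$g{\left(c,r \right)} = 9$
$q = - \frac{58}{9} \approx -6.4444$
$\sqrt{Z{\left(q \right)} - -4926} = \sqrt{\left(- \frac{58}{9}\right)^{2} - -4926} = \sqrt{\frac{3364}{81} + 4926} = \sqrt{\frac{402370}{81}} = \frac{\sqrt{402370}}{9}$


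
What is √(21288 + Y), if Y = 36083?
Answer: √57371 ≈ 239.52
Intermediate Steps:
√(21288 + Y) = √(21288 + 36083) = √57371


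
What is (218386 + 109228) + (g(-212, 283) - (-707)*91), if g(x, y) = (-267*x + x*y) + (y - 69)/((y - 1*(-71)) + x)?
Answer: 27587796/71 ≈ 3.8856e+5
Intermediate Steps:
g(x, y) = -267*x + x*y + (-69 + y)/(71 + x + y) (g(x, y) = (-267*x + x*y) + (-69 + y)/((y + 71) + x) = (-267*x + x*y) + (-69 + y)/((71 + y) + x) = (-267*x + x*y) + (-69 + y)/(71 + x + y) = -267*x + x*y + (-69 + y)/(71 + x + y))
(218386 + 109228) + (g(-212, 283) - (-707)*91) = (218386 + 109228) + ((-69 + 283 - 18957*(-212) - 267*(-212)**2 - 212*283**2 + 283*(-212)**2 - 196*(-212)*283)/(71 - 212 + 283) - (-707)*91) = 327614 + ((-69 + 283 + 4018884 - 267*44944 - 212*80089 + 283*44944 + 11759216)/142 - 1*(-64337)) = 327614 + ((-69 + 283 + 4018884 - 12000048 - 16978868 + 12719152 + 11759216)/142 + 64337) = 327614 + ((1/142)*(-481450) + 64337) = 327614 + (-240725/71 + 64337) = 327614 + 4327202/71 = 27587796/71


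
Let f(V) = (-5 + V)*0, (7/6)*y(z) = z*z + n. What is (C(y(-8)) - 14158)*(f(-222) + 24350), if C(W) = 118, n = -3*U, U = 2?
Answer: -341874000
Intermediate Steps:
n = -6 (n = -3*2 = -6)
y(z) = -36/7 + 6*z²/7 (y(z) = 6*(z*z - 6)/7 = 6*(z² - 6)/7 = 6*(-6 + z²)/7 = -36/7 + 6*z²/7)
f(V) = 0
(C(y(-8)) - 14158)*(f(-222) + 24350) = (118 - 14158)*(0 + 24350) = -14040*24350 = -341874000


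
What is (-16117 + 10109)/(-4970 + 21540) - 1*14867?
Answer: -123176099/8285 ≈ -14867.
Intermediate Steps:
(-16117 + 10109)/(-4970 + 21540) - 1*14867 = -6008/16570 - 14867 = -6008*1/16570 - 14867 = -3004/8285 - 14867 = -123176099/8285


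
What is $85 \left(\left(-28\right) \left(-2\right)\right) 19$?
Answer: $90440$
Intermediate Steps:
$85 \left(\left(-28\right) \left(-2\right)\right) 19 = 85 \cdot 56 \cdot 19 = 4760 \cdot 19 = 90440$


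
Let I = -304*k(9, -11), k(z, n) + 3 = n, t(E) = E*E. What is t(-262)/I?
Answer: 17161/1064 ≈ 16.129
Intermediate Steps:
t(E) = E²
k(z, n) = -3 + n
I = 4256 (I = -304*(-3 - 11) = -304*(-14) = 4256)
t(-262)/I = (-262)²/4256 = 68644*(1/4256) = 17161/1064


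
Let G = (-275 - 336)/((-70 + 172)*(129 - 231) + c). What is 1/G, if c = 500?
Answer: 9904/611 ≈ 16.210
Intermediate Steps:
G = 611/9904 (G = (-275 - 336)/((-70 + 172)*(129 - 231) + 500) = -611/(102*(-102) + 500) = -611/(-10404 + 500) = -611/(-9904) = -611*(-1/9904) = 611/9904 ≈ 0.061692)
1/G = 1/(611/9904) = 9904/611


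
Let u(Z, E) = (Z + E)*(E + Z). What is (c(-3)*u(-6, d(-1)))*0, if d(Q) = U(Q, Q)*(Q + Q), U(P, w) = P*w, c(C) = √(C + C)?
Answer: 0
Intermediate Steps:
c(C) = √2*√C (c(C) = √(2*C) = √2*√C)
d(Q) = 2*Q³ (d(Q) = (Q*Q)*(Q + Q) = Q²*(2*Q) = 2*Q³)
u(Z, E) = (E + Z)² (u(Z, E) = (E + Z)*(E + Z) = (E + Z)²)
(c(-3)*u(-6, d(-1)))*0 = ((√2*√(-3))*(2*(-1)³ - 6)²)*0 = ((√2*(I*√3))*(2*(-1) - 6)²)*0 = ((I*√6)*(-2 - 6)²)*0 = ((I*√6)*(-8)²)*0 = ((I*√6)*64)*0 = (64*I*√6)*0 = 0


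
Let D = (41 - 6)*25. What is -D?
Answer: -875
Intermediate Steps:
D = 875 (D = 35*25 = 875)
-D = -1*875 = -875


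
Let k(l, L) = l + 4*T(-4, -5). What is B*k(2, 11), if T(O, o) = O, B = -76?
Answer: 1064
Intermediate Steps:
k(l, L) = -16 + l (k(l, L) = l + 4*(-4) = l - 16 = -16 + l)
B*k(2, 11) = -76*(-16 + 2) = -76*(-14) = 1064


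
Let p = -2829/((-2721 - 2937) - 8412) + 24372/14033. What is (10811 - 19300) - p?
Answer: -558829120329/65814770 ≈ -8490.9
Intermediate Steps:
p = 127537799/65814770 (p = -2829/(-5658 - 8412) + 24372*(1/14033) = -2829/(-14070) + 24372/14033 = -2829*(-1/14070) + 24372/14033 = 943/4690 + 24372/14033 = 127537799/65814770 ≈ 1.9378)
(10811 - 19300) - p = (10811 - 19300) - 1*127537799/65814770 = -8489 - 127537799/65814770 = -558829120329/65814770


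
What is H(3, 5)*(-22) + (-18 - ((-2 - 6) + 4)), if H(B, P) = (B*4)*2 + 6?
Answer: -674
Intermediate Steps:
H(B, P) = 6 + 8*B (H(B, P) = (4*B)*2 + 6 = 8*B + 6 = 6 + 8*B)
H(3, 5)*(-22) + (-18 - ((-2 - 6) + 4)) = (6 + 8*3)*(-22) + (-18 - ((-2 - 6) + 4)) = (6 + 24)*(-22) + (-18 - (-8 + 4)) = 30*(-22) + (-18 - 1*(-4)) = -660 + (-18 + 4) = -660 - 14 = -674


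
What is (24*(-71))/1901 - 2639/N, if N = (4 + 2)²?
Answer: -5078083/68436 ≈ -74.202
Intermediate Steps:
N = 36 (N = 6² = 36)
(24*(-71))/1901 - 2639/N = (24*(-71))/1901 - 2639/36 = -1704*1/1901 - 2639*1/36 = -1704/1901 - 2639/36 = -5078083/68436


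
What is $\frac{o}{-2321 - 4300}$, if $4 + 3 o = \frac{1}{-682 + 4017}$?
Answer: $\frac{13339}{66243105} \approx 0.00020136$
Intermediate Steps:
$o = - \frac{13339}{10005}$ ($o = - \frac{4}{3} + \frac{1}{3 \left(-682 + 4017\right)} = - \frac{4}{3} + \frac{1}{3 \cdot 3335} = - \frac{4}{3} + \frac{1}{3} \cdot \frac{1}{3335} = - \frac{4}{3} + \frac{1}{10005} = - \frac{13339}{10005} \approx -1.3332$)
$\frac{o}{-2321 - 4300} = - \frac{13339}{10005 \left(-2321 - 4300\right)} = - \frac{13339}{10005 \left(-6621\right)} = \left(- \frac{13339}{10005}\right) \left(- \frac{1}{6621}\right) = \frac{13339}{66243105}$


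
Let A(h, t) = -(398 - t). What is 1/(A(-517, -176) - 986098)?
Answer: -1/986672 ≈ -1.0135e-6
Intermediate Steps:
A(h, t) = -398 + t
1/(A(-517, -176) - 986098) = 1/((-398 - 176) - 986098) = 1/(-574 - 986098) = 1/(-986672) = -1/986672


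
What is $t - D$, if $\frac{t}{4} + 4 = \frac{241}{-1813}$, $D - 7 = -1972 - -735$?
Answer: $\frac{2200018}{1813} \approx 1213.5$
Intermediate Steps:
$D = -1230$ ($D = 7 - 1237 = -1230$)
$t = - \frac{29972}{1813}$ ($t = -16 + 4 \frac{241}{-1813} = -16 + 4 \cdot 241 \left(- \frac{1}{1813}\right) = -16 + 4 \left(- \frac{241}{1813}\right) = -16 - \frac{964}{1813} = - \frac{29972}{1813} \approx -16.532$)
$t - D = - \frac{29972}{1813} - -1230 = - \frac{29972}{1813} + 1230 = \frac{2200018}{1813}$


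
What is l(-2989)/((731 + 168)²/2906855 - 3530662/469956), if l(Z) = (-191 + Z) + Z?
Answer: 4213716783778110/4941651789427 ≈ 852.69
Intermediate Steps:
l(Z) = -191 + 2*Z
l(-2989)/((731 + 168)²/2906855 - 3530662/469956) = (-191 + 2*(-2989))/((731 + 168)²/2906855 - 3530662/469956) = (-191 - 5978)/(899²*(1/2906855) - 3530662*1/469956) = -6169/(808201*(1/2906855) - 1765331/234978) = -6169/(808201/2906855 - 1765331/234978) = -6169/(-4941651789427/683046974190) = -6169*(-683046974190/4941651789427) = 4213716783778110/4941651789427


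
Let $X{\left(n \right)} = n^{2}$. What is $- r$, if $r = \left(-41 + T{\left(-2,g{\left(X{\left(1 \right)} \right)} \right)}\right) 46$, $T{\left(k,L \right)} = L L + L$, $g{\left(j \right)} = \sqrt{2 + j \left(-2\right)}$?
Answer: $1886$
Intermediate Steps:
$g{\left(j \right)} = \sqrt{2 - 2 j}$
$T{\left(k,L \right)} = L + L^{2}$ ($T{\left(k,L \right)} = L^{2} + L = L + L^{2}$)
$r = -1886$ ($r = \left(-41 + \sqrt{2 - 2 \cdot 1^{2}} \left(1 + \sqrt{2 - 2 \cdot 1^{2}}\right)\right) 46 = \left(-41 + \sqrt{2 - 2} \left(1 + \sqrt{2 - 2}\right)\right) 46 = \left(-41 + \sqrt{0} \left(1 + \sqrt{0}\right)\right) 46 = \left(-41 + 0 \left(1 + 0\right)\right) 46 = \left(-41 + 0 \cdot 1\right) 46 = \left(-41 + 0\right) 46 = \left(-41\right) 46 = -1886$)
$- r = \left(-1\right) \left(-1886\right) = 1886$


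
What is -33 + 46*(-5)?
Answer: -263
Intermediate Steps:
-33 + 46*(-5) = -33 - 230 = -263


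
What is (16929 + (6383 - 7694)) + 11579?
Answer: 27197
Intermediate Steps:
(16929 + (6383 - 7694)) + 11579 = (16929 - 1311) + 11579 = 15618 + 11579 = 27197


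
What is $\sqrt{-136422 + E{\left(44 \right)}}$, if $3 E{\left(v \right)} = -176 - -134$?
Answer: $2 i \sqrt{34109} \approx 369.37 i$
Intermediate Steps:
$E{\left(v \right)} = -14$ ($E{\left(v \right)} = \frac{-176 - -134}{3} = \frac{-176 + 134}{3} = \frac{1}{3} \left(-42\right) = -14$)
$\sqrt{-136422 + E{\left(44 \right)}} = \sqrt{-136422 - 14} = \sqrt{-136436} = 2 i \sqrt{34109}$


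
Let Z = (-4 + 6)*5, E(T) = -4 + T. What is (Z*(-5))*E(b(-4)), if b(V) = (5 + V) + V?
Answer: 350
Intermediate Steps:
b(V) = 5 + 2*V
Z = 10 (Z = 2*5 = 10)
(Z*(-5))*E(b(-4)) = (10*(-5))*(-4 + (5 + 2*(-4))) = -50*(-4 + (5 - 8)) = -50*(-4 - 3) = -50*(-7) = 350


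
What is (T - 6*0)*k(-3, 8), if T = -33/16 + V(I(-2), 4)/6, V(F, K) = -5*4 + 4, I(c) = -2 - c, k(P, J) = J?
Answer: -227/6 ≈ -37.833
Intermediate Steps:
V(F, K) = -16 (V(F, K) = -20 + 4 = -16)
T = -227/48 (T = -33/16 - 16/6 = -33*1/16 - 16*⅙ = -33/16 - 8/3 = -227/48 ≈ -4.7292)
(T - 6*0)*k(-3, 8) = (-227/48 - 6*0)*8 = (-227/48 + 0)*8 = -227/48*8 = -227/6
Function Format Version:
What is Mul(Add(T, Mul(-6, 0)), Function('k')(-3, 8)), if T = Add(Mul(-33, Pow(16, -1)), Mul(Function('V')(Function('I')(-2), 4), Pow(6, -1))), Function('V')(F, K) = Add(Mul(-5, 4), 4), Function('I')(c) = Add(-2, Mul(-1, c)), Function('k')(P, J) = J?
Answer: Rational(-227, 6) ≈ -37.833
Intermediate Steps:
Function('V')(F, K) = -16 (Function('V')(F, K) = Add(-20, 4) = -16)
T = Rational(-227, 48) (T = Add(Mul(-33, Pow(16, -1)), Mul(-16, Pow(6, -1))) = Add(Mul(-33, Rational(1, 16)), Mul(-16, Rational(1, 6))) = Add(Rational(-33, 16), Rational(-8, 3)) = Rational(-227, 48) ≈ -4.7292)
Mul(Add(T, Mul(-6, 0)), Function('k')(-3, 8)) = Mul(Add(Rational(-227, 48), Mul(-6, 0)), 8) = Mul(Add(Rational(-227, 48), 0), 8) = Mul(Rational(-227, 48), 8) = Rational(-227, 6)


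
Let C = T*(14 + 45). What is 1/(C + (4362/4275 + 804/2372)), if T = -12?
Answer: -845025/597129053 ≈ -0.0014151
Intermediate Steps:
C = -708 (C = -12*(14 + 45) = -12*59 = -708)
1/(C + (4362/4275 + 804/2372)) = 1/(-708 + (4362/4275 + 804/2372)) = 1/(-708 + (4362*(1/4275) + 804*(1/2372))) = 1/(-708 + (1454/1425 + 201/593)) = 1/(-708 + 1148647/845025) = 1/(-597129053/845025) = -845025/597129053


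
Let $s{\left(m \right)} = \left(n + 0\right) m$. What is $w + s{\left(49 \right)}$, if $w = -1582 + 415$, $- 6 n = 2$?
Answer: $- \frac{3550}{3} \approx -1183.3$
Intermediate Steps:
$n = - \frac{1}{3}$ ($n = \left(- \frac{1}{6}\right) 2 = - \frac{1}{3} \approx -0.33333$)
$s{\left(m \right)} = - \frac{m}{3}$ ($s{\left(m \right)} = \left(- \frac{1}{3} + 0\right) m = - \frac{m}{3}$)
$w = -1167$
$w + s{\left(49 \right)} = -1167 - \frac{49}{3} = - \frac{3550}{3}$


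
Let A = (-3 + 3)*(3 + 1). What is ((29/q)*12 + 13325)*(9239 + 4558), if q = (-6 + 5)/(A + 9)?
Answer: 140632821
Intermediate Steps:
A = 0 (A = 0*4 = 0)
q = -⅑ (q = (-6 + 5)/(0 + 9) = -1/9 = -1*⅑ = -⅑ ≈ -0.11111)
((29/q)*12 + 13325)*(9239 + 4558) = ((29/(-⅑))*12 + 13325)*(9239 + 4558) = (-9*29*12 + 13325)*13797 = (-261*12 + 13325)*13797 = (-3132 + 13325)*13797 = 10193*13797 = 140632821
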